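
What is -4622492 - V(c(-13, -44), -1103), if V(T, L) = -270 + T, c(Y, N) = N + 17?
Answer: -4622195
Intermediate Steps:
c(Y, N) = 17 + N
-4622492 - V(c(-13, -44), -1103) = -4622492 - (-270 + (17 - 44)) = -4622492 - (-270 - 27) = -4622492 - 1*(-297) = -4622492 + 297 = -4622195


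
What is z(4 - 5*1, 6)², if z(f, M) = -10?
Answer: 100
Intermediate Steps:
z(4 - 5*1, 6)² = (-10)² = 100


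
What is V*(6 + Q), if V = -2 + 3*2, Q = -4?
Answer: 8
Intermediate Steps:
V = 4 (V = -2 + 6 = 4)
V*(6 + Q) = 4*(6 - 4) = 4*2 = 8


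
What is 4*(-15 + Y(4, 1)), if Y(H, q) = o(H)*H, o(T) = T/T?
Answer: -44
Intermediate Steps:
o(T) = 1
Y(H, q) = H (Y(H, q) = 1*H = H)
4*(-15 + Y(4, 1)) = 4*(-15 + 4) = 4*(-11) = -44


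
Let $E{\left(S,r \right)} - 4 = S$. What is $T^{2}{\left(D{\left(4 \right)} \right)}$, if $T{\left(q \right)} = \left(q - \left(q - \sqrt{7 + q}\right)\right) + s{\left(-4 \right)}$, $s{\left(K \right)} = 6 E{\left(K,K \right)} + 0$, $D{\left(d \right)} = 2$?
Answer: $9$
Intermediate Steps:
$E{\left(S,r \right)} = 4 + S$
$s{\left(K \right)} = 24 + 6 K$ ($s{\left(K \right)} = 6 \left(4 + K\right) + 0 = \left(24 + 6 K\right) + 0 = 24 + 6 K$)
$T{\left(q \right)} = \sqrt{7 + q}$ ($T{\left(q \right)} = \left(q - \left(q - \sqrt{7 + q}\right)\right) + \left(24 + 6 \left(-4\right)\right) = \sqrt{7 + q} + \left(24 - 24\right) = \sqrt{7 + q} + 0 = \sqrt{7 + q}$)
$T^{2}{\left(D{\left(4 \right)} \right)} = \left(\sqrt{7 + 2}\right)^{2} = \left(\sqrt{9}\right)^{2} = 3^{2} = 9$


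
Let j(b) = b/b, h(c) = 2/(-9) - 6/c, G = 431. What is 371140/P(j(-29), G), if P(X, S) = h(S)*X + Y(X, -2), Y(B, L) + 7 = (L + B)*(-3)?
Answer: -359913015/4108 ≈ -87613.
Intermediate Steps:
h(c) = -2/9 - 6/c (h(c) = 2*(-⅑) - 6/c = -2/9 - 6/c)
j(b) = 1
Y(B, L) = -7 - 3*B - 3*L (Y(B, L) = -7 + (L + B)*(-3) = -7 + (B + L)*(-3) = -7 + (-3*B - 3*L) = -7 - 3*B - 3*L)
P(X, S) = -1 - 3*X + X*(-2/9 - 6/S) (P(X, S) = (-2/9 - 6/S)*X + (-7 - 3*X - 3*(-2)) = X*(-2/9 - 6/S) + (-7 - 3*X + 6) = X*(-2/9 - 6/S) + (-1 - 3*X) = -1 - 3*X + X*(-2/9 - 6/S))
371140/P(j(-29), G) = 371140/(-1 - 29/9*1 - 6*1/431) = 371140/(-1 - 29/9 - 6*1*1/431) = 371140/(-1 - 29/9 - 6/431) = 371140/(-16432/3879) = 371140*(-3879/16432) = -359913015/4108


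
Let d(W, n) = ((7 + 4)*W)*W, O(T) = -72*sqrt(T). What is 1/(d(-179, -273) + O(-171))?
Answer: 352451/124222593865 + 216*I*sqrt(19)/124222593865 ≈ 2.8373e-6 + 7.5793e-9*I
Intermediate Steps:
d(W, n) = 11*W**2 (d(W, n) = (11*W)*W = 11*W**2)
1/(d(-179, -273) + O(-171)) = 1/(11*(-179)**2 - 216*I*sqrt(19)) = 1/(11*32041 - 216*I*sqrt(19)) = 1/(352451 - 216*I*sqrt(19))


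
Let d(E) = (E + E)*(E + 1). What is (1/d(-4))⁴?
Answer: 1/331776 ≈ 3.0141e-6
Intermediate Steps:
d(E) = 2*E*(1 + E) (d(E) = (2*E)*(1 + E) = 2*E*(1 + E))
(1/d(-4))⁴ = (1/(2*(-4)*(1 - 4)))⁴ = (1/(2*(-4)*(-3)))⁴ = (1/24)⁴ = 1/331776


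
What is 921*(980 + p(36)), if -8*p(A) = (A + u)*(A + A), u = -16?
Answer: 736800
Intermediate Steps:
p(A) = -A*(-16 + A)/4 (p(A) = -(A - 16)*(A + A)/8 = -(-16 + A)*2*A/8 = -A*(-16 + A)/4)
921*(980 + p(36)) = 921*(980 + (¼)*36*(16 - 1*36)) = 921*(980 + (¼)*36*(16 - 36)) = 921*(980 + (¼)*36*(-20)) = 921*(980 - 180) = 921*800 = 736800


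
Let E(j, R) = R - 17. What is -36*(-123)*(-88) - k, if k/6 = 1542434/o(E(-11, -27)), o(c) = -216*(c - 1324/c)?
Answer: -1081618043/2754 ≈ -3.9274e+5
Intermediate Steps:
E(j, R) = -17 + R
o(c) = -216*c + 285984/c
k = 8483387/2754 (k = 6*(1542434/(-216*(-17 - 27) + 285984/(-17 - 27))) = 6*(1542434/(-216*(-44) + 285984/(-44))) = 6*(1542434/(9504 + 285984*(-1/44))) = 6*(1542434/(9504 - 71496/11)) = 6*(1542434/(33048/11)) = 6*(1542434*(11/33048)) = 6*(8483387/16524) = 8483387/2754 ≈ 3080.4)
-36*(-123)*(-88) - k = -36*(-123)*(-88) - 1*8483387/2754 = 4428*(-88) - 8483387/2754 = -389664 - 8483387/2754 = -1081618043/2754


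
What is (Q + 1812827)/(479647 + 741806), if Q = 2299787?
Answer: 4112614/1221453 ≈ 3.3670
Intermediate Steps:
(Q + 1812827)/(479647 + 741806) = (2299787 + 1812827)/(479647 + 741806) = 4112614/1221453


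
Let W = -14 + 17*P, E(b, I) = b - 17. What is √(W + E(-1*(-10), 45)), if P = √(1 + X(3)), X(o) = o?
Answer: √13 ≈ 3.6056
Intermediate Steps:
P = 2 (P = √(1 + 3) = √4 = 2)
E(b, I) = -17 + b
W = 20 (W = -14 + 17*2 = -14 + 34 = 20)
√(W + E(-1*(-10), 45)) = √(20 + (-17 - 1*(-10))) = √(20 + (-17 + 10)) = √(20 - 7) = √13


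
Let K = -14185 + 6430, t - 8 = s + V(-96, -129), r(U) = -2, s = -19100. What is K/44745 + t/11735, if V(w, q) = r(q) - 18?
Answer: -63078091/35005505 ≈ -1.8019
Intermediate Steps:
V(w, q) = -20 (V(w, q) = -2 - 18 = -20)
t = -19112 (t = 8 + (-19100 - 20) = 8 - 19120 = -19112)
K = -7755
K/44745 + t/11735 = -7755/44745 - 19112/11735 = -7755*1/44745 - 19112*1/11735 = -517/2983 - 19112/11735 = -63078091/35005505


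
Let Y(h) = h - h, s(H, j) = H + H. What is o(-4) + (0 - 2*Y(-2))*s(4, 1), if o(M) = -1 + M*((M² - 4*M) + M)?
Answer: -113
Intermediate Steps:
s(H, j) = 2*H
Y(h) = 0
o(M) = -1 + M*(M² - 3*M)
o(-4) + (0 - 2*Y(-2))*s(4, 1) = (-1 + (-4)³ - 3*(-4)²) + (0 - 2*0)*(2*4) = (-1 - 64 - 3*16) + (0 + 0)*8 = (-1 - 64 - 48) + 0*8 = -113 + 0 = -113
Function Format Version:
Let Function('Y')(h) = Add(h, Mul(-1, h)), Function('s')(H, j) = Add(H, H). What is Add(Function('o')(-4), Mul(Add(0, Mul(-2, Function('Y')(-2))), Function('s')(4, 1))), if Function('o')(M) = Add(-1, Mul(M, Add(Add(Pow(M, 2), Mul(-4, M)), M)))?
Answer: -113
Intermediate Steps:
Function('s')(H, j) = Mul(2, H)
Function('Y')(h) = 0
Function('o')(M) = Add(-1, Mul(M, Add(Pow(M, 2), Mul(-3, M))))
Add(Function('o')(-4), Mul(Add(0, Mul(-2, Function('Y')(-2))), Function('s')(4, 1))) = Add(Add(-1, Pow(-4, 3), Mul(-3, Pow(-4, 2))), Mul(Add(0, Mul(-2, 0)), Mul(2, 4))) = Add(Add(-1, -64, Mul(-3, 16)), Mul(Add(0, 0), 8)) = Add(Add(-1, -64, -48), Mul(0, 8)) = Add(-113, 0) = -113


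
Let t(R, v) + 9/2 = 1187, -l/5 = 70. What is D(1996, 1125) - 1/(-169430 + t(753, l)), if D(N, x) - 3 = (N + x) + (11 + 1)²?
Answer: 1099665662/336495 ≈ 3268.0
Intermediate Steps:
l = -350 (l = -5*70 = -350)
t(R, v) = 2365/2 (t(R, v) = -9/2 + 1187 = 2365/2)
D(N, x) = 147 + N + x (D(N, x) = 3 + ((N + x) + (11 + 1)²) = 3 + ((N + x) + 12²) = 3 + ((N + x) + 144) = 3 + (144 + N + x) = 147 + N + x)
D(1996, 1125) - 1/(-169430 + t(753, l)) = (147 + 1996 + 1125) - 1/(-169430 + 2365/2) = 3268 - 1/(-336495/2) = 3268 - 1*(-2/336495) = 3268 + 2/336495 = 1099665662/336495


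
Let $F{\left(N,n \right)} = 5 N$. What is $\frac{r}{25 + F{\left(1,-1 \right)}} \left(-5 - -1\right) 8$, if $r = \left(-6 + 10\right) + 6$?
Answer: $- \frac{32}{3} \approx -10.667$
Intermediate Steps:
$r = 10$ ($r = 4 + 6 = 10$)
$\frac{r}{25 + F{\left(1,-1 \right)}} \left(-5 - -1\right) 8 = \frac{10}{25 + 5 \cdot 1} \left(-5 - -1\right) 8 = \frac{10}{25 + 5} \left(-5 + 1\right) 8 = \frac{10}{30} \left(\left(-4\right) 8\right) = 10 \cdot \frac{1}{30} \left(-32\right) = \frac{1}{3} \left(-32\right) = - \frac{32}{3}$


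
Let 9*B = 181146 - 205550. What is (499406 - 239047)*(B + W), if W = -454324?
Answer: -1070939881880/9 ≈ -1.1899e+11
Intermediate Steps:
B = -24404/9 (B = (181146 - 205550)/9 = (⅑)*(-24404) = -24404/9 ≈ -2711.6)
(499406 - 239047)*(B + W) = (499406 - 239047)*(-24404/9 - 454324) = 260359*(-4113320/9) = -1070939881880/9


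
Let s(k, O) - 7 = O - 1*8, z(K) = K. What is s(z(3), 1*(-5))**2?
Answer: 36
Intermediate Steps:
s(k, O) = -1 + O (s(k, O) = 7 + (O - 1*8) = 7 + (O - 8) = 7 + (-8 + O) = -1 + O)
s(z(3), 1*(-5))**2 = (-1 + 1*(-5))**2 = (-1 - 5)**2 = (-6)**2 = 36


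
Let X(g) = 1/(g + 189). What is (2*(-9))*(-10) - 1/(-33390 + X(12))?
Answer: 1208050221/6711389 ≈ 180.00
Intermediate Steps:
X(g) = 1/(189 + g)
(2*(-9))*(-10) - 1/(-33390 + X(12)) = (2*(-9))*(-10) - 1/(-33390 + 1/(189 + 12)) = -18*(-10) - 1/(-33390 + 1/201) = 180 - 1/(-33390 + 1/201) = 180 - 1/(-6711389/201) = 180 - 1*(-201/6711389) = 180 + 201/6711389 = 1208050221/6711389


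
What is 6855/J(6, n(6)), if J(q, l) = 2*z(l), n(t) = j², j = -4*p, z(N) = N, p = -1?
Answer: 6855/32 ≈ 214.22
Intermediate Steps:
j = 4 (j = -4*(-1) = 4)
n(t) = 16 (n(t) = 4² = 16)
J(q, l) = 2*l
6855/J(6, n(6)) = 6855/((2*16)) = 6855/32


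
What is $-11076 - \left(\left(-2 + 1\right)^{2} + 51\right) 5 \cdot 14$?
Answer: $-14716$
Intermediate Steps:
$-11076 - \left(\left(-2 + 1\right)^{2} + 51\right) 5 \cdot 14 = -11076 - \left(\left(-1\right)^{2} + 51\right) 70 = -11076 - \left(1 + 51\right) 70 = -11076 - 52 \cdot 70 = -11076 - 3640 = -14716$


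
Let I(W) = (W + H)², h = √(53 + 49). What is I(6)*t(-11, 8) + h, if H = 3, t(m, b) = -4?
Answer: -324 + √102 ≈ -313.90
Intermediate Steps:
h = √102 ≈ 10.100
I(W) = (3 + W)² (I(W) = (W + 3)² = (3 + W)²)
I(6)*t(-11, 8) + h = (3 + 6)²*(-4) + √102 = 9²*(-4) + √102 = 81*(-4) + √102 = -324 + √102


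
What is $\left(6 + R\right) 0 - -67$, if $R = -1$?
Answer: $67$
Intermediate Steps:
$\left(6 + R\right) 0 - -67 = \left(6 - 1\right) 0 - -67 = 5 \cdot 0 + 67 = 0 + 67 = 67$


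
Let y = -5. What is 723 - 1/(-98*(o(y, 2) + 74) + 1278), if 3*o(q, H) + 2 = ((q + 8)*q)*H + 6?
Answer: 11115405/15374 ≈ 723.00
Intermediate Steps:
o(q, H) = 4/3 + H*q*(8 + q)/3 (o(q, H) = -⅔ + (((q + 8)*q)*H + 6)/3 = -⅔ + (((8 + q)*q)*H + 6)/3 = -⅔ + ((q*(8 + q))*H + 6)/3 = -⅔ + (H*q*(8 + q) + 6)/3 = -⅔ + (6 + H*q*(8 + q))/3 = -⅔ + (2 + H*q*(8 + q)/3) = 4/3 + H*q*(8 + q)/3)
723 - 1/(-98*(o(y, 2) + 74) + 1278) = 723 - 1/(-98*((4/3 + (⅓)*2*(-5)² + (8/3)*2*(-5)) + 74) + 1278) = 723 - 1/(-98*((4/3 + (⅓)*2*25 - 80/3) + 74) + 1278) = 723 - 1/(-98*((4/3 + 50/3 - 80/3) + 74) + 1278) = 723 - 1/(-98*(-26/3 + 74) + 1278) = 723 - 1/(-98*196/3 + 1278) = 723 - 1/(-19208/3 + 1278) = 723 - 1/(-15374/3) = 723 - 1*(-3/15374) = 723 + 3/15374 = 11115405/15374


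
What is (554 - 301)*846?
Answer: 214038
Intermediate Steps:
(554 - 301)*846 = 253*846 = 214038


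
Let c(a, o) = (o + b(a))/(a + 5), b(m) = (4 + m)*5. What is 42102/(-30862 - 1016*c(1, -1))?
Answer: -7017/5821 ≈ -1.2055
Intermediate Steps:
b(m) = 20 + 5*m
c(a, o) = (20 + o + 5*a)/(5 + a) (c(a, o) = (o + (20 + 5*a))/(a + 5) = (20 + o + 5*a)/(5 + a))
42102/(-30862 - 1016*c(1, -1)) = 42102/(-30862 - 1016*(20 - 1 + 5*1)/(5 + 1)) = 42102/(-30862 - 1016*(20 - 1 + 5)/6) = 42102/(-30862 - 1016*(1/6)*24) = 42102/(-30862 - 1016*4) = 42102/(-30862 - 1*4064) = 42102/(-30862 - 4064) = 42102/(-34926) = 42102*(-1/34926) = -7017/5821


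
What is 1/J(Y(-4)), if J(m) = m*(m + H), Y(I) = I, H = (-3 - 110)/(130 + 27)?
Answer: 157/2964 ≈ 0.052969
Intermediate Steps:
H = -113/157 ≈ -0.71975
J(m) = m*(-113/157 + m) (J(m) = m*(m - 113/157) = m*(-113/157 + m))
1/J(Y(-4)) = 1/((1/157)*(-4)*(-113 + 157*(-4))) = 1/((1/157)*(-4)*(-113 - 628)) = 1/((1/157)*(-4)*(-741)) = 1/(2964/157) = 157/2964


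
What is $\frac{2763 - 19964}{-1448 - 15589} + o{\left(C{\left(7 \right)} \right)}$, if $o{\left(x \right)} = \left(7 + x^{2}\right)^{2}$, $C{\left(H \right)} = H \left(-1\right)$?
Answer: $\frac{53445233}{17037} \approx 3137.0$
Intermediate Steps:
$C{\left(H \right)} = - H$
$\frac{2763 - 19964}{-1448 - 15589} + o{\left(C{\left(7 \right)} \right)} = \frac{2763 - 19964}{-1448 - 15589} + \left(7 + \left(\left(-1\right) 7\right)^{2}\right)^{2} = - \frac{17201}{-17037} + \left(7 + \left(-7\right)^{2}\right)^{2} = \left(-17201\right) \left(- \frac{1}{17037}\right) + \left(7 + 49\right)^{2} = \frac{17201}{17037} + 56^{2} = \frac{17201}{17037} + 3136 = \frac{53445233}{17037}$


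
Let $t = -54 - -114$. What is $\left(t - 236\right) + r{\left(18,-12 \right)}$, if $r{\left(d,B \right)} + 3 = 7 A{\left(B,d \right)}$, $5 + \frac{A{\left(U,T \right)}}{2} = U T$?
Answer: $-3273$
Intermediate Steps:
$t = 60$ ($t = -54 + 114 = 60$)
$A{\left(U,T \right)} = -10 + 2 T U$ ($A{\left(U,T \right)} = -10 + 2 U T = -10 + 2 T U$)
$r{\left(d,B \right)} = -73 + 14 B d$ ($r{\left(d,B \right)} = -3 + 7 \left(-10 + 2 d B\right) = -3 + 7 \left(-10 + 2 B d\right) = -3 + \left(-70 + 14 B d\right) = -73 + 14 B d$)
$\left(t - 236\right) + r{\left(18,-12 \right)} = \left(60 - 236\right) + \left(-73 + 14 \left(-12\right) 18\right) = -176 - 3097 = -3273$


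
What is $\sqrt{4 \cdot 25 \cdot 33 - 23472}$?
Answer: $82 i \sqrt{3} \approx 142.03 i$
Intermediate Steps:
$\sqrt{4 \cdot 25 \cdot 33 - 23472} = \sqrt{100 \cdot 33 - 23472} = \sqrt{3300 - 23472} = \sqrt{-20172} = 82 i \sqrt{3}$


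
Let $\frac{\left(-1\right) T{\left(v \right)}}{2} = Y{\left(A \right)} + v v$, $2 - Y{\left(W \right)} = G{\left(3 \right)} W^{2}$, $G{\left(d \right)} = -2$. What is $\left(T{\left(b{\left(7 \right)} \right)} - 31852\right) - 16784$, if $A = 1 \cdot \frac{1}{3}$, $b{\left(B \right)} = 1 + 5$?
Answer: $- \frac{438412}{9} \approx -48712.0$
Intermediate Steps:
$b{\left(B \right)} = 6$
$A = \frac{1}{3}$ ($A = 1 \cdot \frac{1}{3} = \frac{1}{3} \approx 0.33333$)
$Y{\left(W \right)} = 2 + 2 W^{2}$ ($Y{\left(W \right)} = 2 - - 2 W^{2} = 2 + 2 W^{2}$)
$T{\left(v \right)} = - \frac{40}{9} - 2 v^{2}$ ($T{\left(v \right)} = - 2 \left(\left(2 + \frac{2}{9}\right) + v v\right) = - 2 \left(\left(2 + 2 \cdot \frac{1}{9}\right) + v^{2}\right) = - 2 \left(\left(2 + \frac{2}{9}\right) + v^{2}\right) = - 2 \left(\frac{20}{9} + v^{2}\right) = - \frac{40}{9} - 2 v^{2}$)
$\left(T{\left(b{\left(7 \right)} \right)} - 31852\right) - 16784 = \left(\left(- \frac{40}{9} - 2 \cdot 6^{2}\right) - 31852\right) - 16784 = \left(\left(- \frac{40}{9} - 72\right) - 31852\right) - 16784 = \left(- \frac{688}{9} - 31852\right) - 16784 = - \frac{287356}{9} - 16784 = - \frac{438412}{9}$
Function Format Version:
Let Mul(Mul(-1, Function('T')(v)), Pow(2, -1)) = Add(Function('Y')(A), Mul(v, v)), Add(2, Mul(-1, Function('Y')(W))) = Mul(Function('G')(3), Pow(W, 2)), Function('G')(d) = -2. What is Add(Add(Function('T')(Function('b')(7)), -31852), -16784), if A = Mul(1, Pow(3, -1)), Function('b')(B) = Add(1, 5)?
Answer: Rational(-438412, 9) ≈ -48712.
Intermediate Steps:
Function('b')(B) = 6
A = Rational(1, 3) (A = Mul(1, Rational(1, 3)) = Rational(1, 3) ≈ 0.33333)
Function('Y')(W) = Add(2, Mul(2, Pow(W, 2))) (Function('Y')(W) = Add(2, Mul(-1, Mul(-2, Pow(W, 2)))) = Add(2, Mul(2, Pow(W, 2))))
Function('T')(v) = Add(Rational(-40, 9), Mul(-2, Pow(v, 2))) (Function('T')(v) = Mul(-2, Add(Add(2, Mul(2, Pow(Rational(1, 3), 2))), Mul(v, v))) = Mul(-2, Add(Add(2, Mul(2, Rational(1, 9))), Pow(v, 2))) = Mul(-2, Add(Add(2, Rational(2, 9)), Pow(v, 2))) = Mul(-2, Add(Rational(20, 9), Pow(v, 2))) = Add(Rational(-40, 9), Mul(-2, Pow(v, 2))))
Add(Add(Function('T')(Function('b')(7)), -31852), -16784) = Add(Add(Add(Rational(-40, 9), Mul(-2, Pow(6, 2))), -31852), -16784) = Add(Add(Add(Rational(-40, 9), Mul(-2, 36)), -31852), -16784) = Add(Add(Add(Rational(-40, 9), -72), -31852), -16784) = Add(Add(Rational(-688, 9), -31852), -16784) = Add(Rational(-287356, 9), -16784) = Rational(-438412, 9)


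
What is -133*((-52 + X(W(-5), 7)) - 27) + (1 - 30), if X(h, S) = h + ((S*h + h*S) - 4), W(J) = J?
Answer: 20985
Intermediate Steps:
X(h, S) = -4 + h + 2*S*h (X(h, S) = h + ((S*h + S*h) - 4) = h + (2*S*h - 4) = h + (-4 + 2*S*h) = -4 + h + 2*S*h)
-133*((-52 + X(W(-5), 7)) - 27) + (1 - 30) = -133*((-52 + (-4 - 5 + 2*7*(-5))) - 27) + (1 - 30) = -133*((-52 + (-4 - 5 - 70)) - 27) - 29 = -133*((-52 - 79) - 27) - 29 = -133*(-131 - 27) - 29 = -133*(-158) - 29 = 21014 - 29 = 20985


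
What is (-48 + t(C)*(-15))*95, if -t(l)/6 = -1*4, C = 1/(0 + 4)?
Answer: -38760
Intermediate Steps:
C = ¼ (C = 1/4 = ¼ ≈ 0.25000)
t(l) = 24 (t(l) = -(-6)*4 = -6*(-4) = 24)
(-48 + t(C)*(-15))*95 = (-48 + 24*(-15))*95 = (-48 - 360)*95 = -408*95 = -38760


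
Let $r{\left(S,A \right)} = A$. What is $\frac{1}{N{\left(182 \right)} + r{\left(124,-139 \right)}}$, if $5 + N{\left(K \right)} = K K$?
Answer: $\frac{1}{32980} \approx 3.0321 \cdot 10^{-5}$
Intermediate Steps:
$N{\left(K \right)} = -5 + K^{2}$ ($N{\left(K \right)} = -5 + K K = -5 + K^{2}$)
$\frac{1}{N{\left(182 \right)} + r{\left(124,-139 \right)}} = \frac{1}{\left(-5 + 182^{2}\right) - 139} = \frac{1}{\left(-5 + 33124\right) - 139} = \frac{1}{33119 - 139} = \frac{1}{32980}$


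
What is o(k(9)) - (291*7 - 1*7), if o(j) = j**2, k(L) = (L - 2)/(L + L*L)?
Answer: -16442951/8100 ≈ -2030.0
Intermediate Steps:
k(L) = (-2 + L)/(L + L**2)
o(k(9)) - (291*7 - 1*7) = ((-2 + 9)/(9*(1 + 9)))**2 - (291*7 - 1*7) = ((1/9)*7/10)**2 - (2037 - 7) = ((1/9)*(1/10)*7)**2 - 1*2030 = (7/90)**2 - 2030 = 49/8100 - 2030 = -16442951/8100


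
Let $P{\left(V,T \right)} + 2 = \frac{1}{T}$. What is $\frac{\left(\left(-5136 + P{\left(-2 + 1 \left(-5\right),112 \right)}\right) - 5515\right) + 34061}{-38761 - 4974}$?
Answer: $- \frac{2621697}{4898320} \approx -0.53522$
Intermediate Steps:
$P{\left(V,T \right)} = -2 + \frac{1}{T}$
$\frac{\left(\left(-5136 + P{\left(-2 + 1 \left(-5\right),112 \right)}\right) - 5515\right) + 34061}{-38761 - 4974} = \frac{\left(\left(-5136 - \left(2 - \frac{1}{112}\right)\right) - 5515\right) + 34061}{-38761 - 4974} = \frac{\left(\left(-5136 + \left(-2 + \frac{1}{112}\right)\right) - 5515\right) + 34061}{-43735} = \left(\left(\left(-5136 - \frac{223}{112}\right) - 5515\right) + 34061\right) \left(- \frac{1}{43735}\right) = \left(\left(- \frac{575455}{112} - 5515\right) + 34061\right) \left(- \frac{1}{43735}\right) = \left(- \frac{1193135}{112} + 34061\right) \left(- \frac{1}{43735}\right) = \frac{2621697}{112} \left(- \frac{1}{43735}\right) = - \frac{2621697}{4898320}$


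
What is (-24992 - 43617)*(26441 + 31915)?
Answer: -4003746804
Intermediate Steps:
(-24992 - 43617)*(26441 + 31915) = -68609*58356 = -4003746804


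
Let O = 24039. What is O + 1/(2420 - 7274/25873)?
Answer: 1504970899927/62605386 ≈ 24039.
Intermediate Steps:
O + 1/(2420 - 7274/25873) = 24039 + 1/(2420 - 7274/25873) = 24039 + 1/(62605386/25873) = 24039 + 25873/62605386 = 1504970899927/62605386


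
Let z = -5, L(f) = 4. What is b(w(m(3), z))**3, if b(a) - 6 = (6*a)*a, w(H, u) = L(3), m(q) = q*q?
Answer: 1061208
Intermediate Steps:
m(q) = q**2
w(H, u) = 4
b(a) = 6 + 6*a**2 (b(a) = 6 + (6*a)*a = 6 + 6*a**2)
b(w(m(3), z))**3 = (6 + 6*4**2)**3 = (6 + 6*16)**3 = (6 + 96)**3 = 102**3 = 1061208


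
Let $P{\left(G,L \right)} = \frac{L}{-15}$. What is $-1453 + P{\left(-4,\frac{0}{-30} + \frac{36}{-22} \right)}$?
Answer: $- \frac{79909}{55} \approx -1452.9$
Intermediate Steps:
$P{\left(G,L \right)} = - \frac{L}{15}$ ($P{\left(G,L \right)} = L \left(- \frac{1}{15}\right) = - \frac{L}{15}$)
$-1453 + P{\left(-4,\frac{0}{-30} + \frac{36}{-22} \right)} = -1453 - \frac{\frac{0}{-30} + \frac{36}{-22}}{15} = -1453 - \frac{0 \left(- \frac{1}{30}\right) + 36 \left(- \frac{1}{22}\right)}{15} = -1453 - \frac{0 - \frac{18}{11}}{15} = -1453 - - \frac{6}{55} = -1453 + \frac{6}{55} = - \frac{79909}{55}$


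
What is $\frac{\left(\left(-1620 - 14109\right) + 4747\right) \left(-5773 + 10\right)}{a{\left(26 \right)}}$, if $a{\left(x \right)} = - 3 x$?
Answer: $- \frac{10548211}{13} \approx -8.114 \cdot 10^{5}$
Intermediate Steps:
$\frac{\left(\left(-1620 - 14109\right) + 4747\right) \left(-5773 + 10\right)}{a{\left(26 \right)}} = \frac{\left(\left(-1620 - 14109\right) + 4747\right) \left(-5773 + 10\right)}{\left(-3\right) 26} = \frac{\left(-15729 + 4747\right) \left(-5763\right)}{-78} = \left(-10982\right) \left(-5763\right) \left(- \frac{1}{78}\right) = 63289266 \left(- \frac{1}{78}\right) = - \frac{10548211}{13}$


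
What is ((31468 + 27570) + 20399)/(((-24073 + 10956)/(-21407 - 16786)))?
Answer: 3033937341/13117 ≈ 2.3130e+5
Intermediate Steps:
((31468 + 27570) + 20399)/(((-24073 + 10956)/(-21407 - 16786))) = (59038 + 20399)/((-13117/(-38193))) = 79437/((-13117*(-1/38193))) = 79437/(13117/38193) = 79437*(38193/13117) = 3033937341/13117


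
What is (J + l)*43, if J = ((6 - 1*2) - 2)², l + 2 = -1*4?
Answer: -86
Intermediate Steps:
l = -6 (l = -2 - 1*4 = -2 - 4 = -6)
J = 4 (J = ((6 - 2) - 2)² = (4 - 2)² = 2² = 4)
(J + l)*43 = (4 - 6)*43 = -2*43 = -86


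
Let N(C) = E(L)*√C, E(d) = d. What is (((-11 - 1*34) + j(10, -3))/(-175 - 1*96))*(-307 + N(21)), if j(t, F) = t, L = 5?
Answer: -10745/271 + 175*√21/271 ≈ -36.690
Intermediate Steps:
N(C) = 5*√C
(((-11 - 1*34) + j(10, -3))/(-175 - 1*96))*(-307 + N(21)) = (((-11 - 1*34) + 10)/(-175 - 1*96))*(-307 + 5*√21) = (((-11 - 34) + 10)/(-175 - 96))*(-307 + 5*√21) = ((-45 + 10)/(-271))*(-307 + 5*√21) = (-35*(-1/271))*(-307 + 5*√21) = 35*(-307 + 5*√21)/271 = -10745/271 + 175*√21/271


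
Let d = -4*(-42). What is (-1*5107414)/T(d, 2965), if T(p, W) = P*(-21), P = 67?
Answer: 5107414/1407 ≈ 3630.0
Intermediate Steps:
d = 168
T(p, W) = -1407 (T(p, W) = 67*(-21) = -1407)
(-1*5107414)/T(d, 2965) = -1*5107414/(-1407) = -5107414*(-1/1407) = 5107414/1407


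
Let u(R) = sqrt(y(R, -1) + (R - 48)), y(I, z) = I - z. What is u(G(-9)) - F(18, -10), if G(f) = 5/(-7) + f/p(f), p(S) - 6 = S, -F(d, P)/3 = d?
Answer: 54 + 3*I*sqrt(231)/7 ≈ 54.0 + 6.5137*I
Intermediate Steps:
F(d, P) = -3*d
p(S) = 6 + S
G(f) = -5/7 + f/(6 + f) (G(f) = 5/(-7) + f/(6 + f) = 5*(-1/7) + f/(6 + f) = -5/7 + f/(6 + f))
u(R) = sqrt(-47 + 2*R) (u(R) = sqrt((R - 1*(-1)) + (R - 48)) = sqrt((R + 1) + (-48 + R)) = sqrt((1 + R) + (-48 + R)) = sqrt(-47 + 2*R))
u(G(-9)) - F(18, -10) = sqrt(-47 + 2*(2*(-15 - 9)/(7*(6 - 9)))) - (-3)*18 = sqrt(-47 + 2*((2/7)*(-24)/(-3))) - 1*(-54) = sqrt(-47 + 2*((2/7)*(-1/3)*(-24))) + 54 = sqrt(-47 + 2*(16/7)) + 54 = sqrt(-47 + 32/7) + 54 = sqrt(-297/7) + 54 = 3*I*sqrt(231)/7 + 54 = 54 + 3*I*sqrt(231)/7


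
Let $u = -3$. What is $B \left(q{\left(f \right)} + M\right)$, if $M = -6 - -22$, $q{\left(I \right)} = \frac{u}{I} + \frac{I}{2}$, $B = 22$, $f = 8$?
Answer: $\frac{1727}{4} \approx 431.75$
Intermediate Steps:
$q{\left(I \right)} = \frac{I}{2} - \frac{3}{I}$ ($q{\left(I \right)} = - \frac{3}{I} + \frac{I}{2} = \frac{I}{2} - \frac{3}{I}$)
$M = 16$ ($M = -6 + 22 = 16$)
$B \left(q{\left(f \right)} + M\right) = 22 \left(\left(\frac{1}{2} \cdot 8 - \frac{3}{8}\right) + 16\right) = 22 \left(\left(4 - \frac{3}{8}\right) + 16\right) = 22 \left(\frac{29}{8} + 16\right) = 22 \cdot \frac{157}{8} = \frac{1727}{4}$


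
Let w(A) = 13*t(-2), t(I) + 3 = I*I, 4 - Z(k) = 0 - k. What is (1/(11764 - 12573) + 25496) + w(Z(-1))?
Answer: 20636780/809 ≈ 25509.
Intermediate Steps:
Z(k) = 4 + k (Z(k) = 4 - (0 - k) = 4 - (-1)*k = 4 + k)
t(I) = -3 + I² (t(I) = -3 + I*I = -3 + I²)
w(A) = 13 (w(A) = 13*(-3 + (-2)²) = 13*(-3 + 4) = 13*1 = 13)
(1/(11764 - 12573) + 25496) + w(Z(-1)) = (1/(11764 - 12573) + 25496) + 13 = (1/(-809) + 25496) + 13 = (-1/809 + 25496) + 13 = 20626263/809 + 13 = 20636780/809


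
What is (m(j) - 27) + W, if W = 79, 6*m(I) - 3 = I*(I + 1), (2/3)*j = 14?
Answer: 259/2 ≈ 129.50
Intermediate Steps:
j = 21 (j = (3/2)*14 = 21)
m(I) = ½ + I*(1 + I)/6 (m(I) = ½ + (I*(I + 1))/6 = ½ + (I*(1 + I))/6 = ½ + I*(1 + I)/6)
(m(j) - 27) + W = ((½ + (⅙)*21 + (⅙)*21²) - 27) + 79 = ((½ + 7/2 + (⅙)*441) - 27) + 79 = ((½ + 7/2 + 147/2) - 27) + 79 = (155/2 - 27) + 79 = 101/2 + 79 = 259/2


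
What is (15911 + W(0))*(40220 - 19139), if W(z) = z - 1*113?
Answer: 333037638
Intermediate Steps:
W(z) = -113 + z (W(z) = z - 113 = -113 + z)
(15911 + W(0))*(40220 - 19139) = (15911 + (-113 + 0))*(40220 - 19139) = (15911 - 113)*21081 = 15798*21081 = 333037638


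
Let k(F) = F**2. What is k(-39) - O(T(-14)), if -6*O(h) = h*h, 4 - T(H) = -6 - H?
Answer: 4571/3 ≈ 1523.7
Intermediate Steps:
T(H) = 10 + H (T(H) = 4 - (-6 - H) = 4 + (6 + H) = 10 + H)
O(h) = -h**2/6 (O(h) = -h*h/6 = -h**2/6)
k(-39) - O(T(-14)) = (-39)**2 - (-1)*(10 - 14)**2/6 = 1521 - (-1)*(-4)**2/6 = 1521 - (-1)*16/6 = 1521 - 1*(-8/3) = 1521 + 8/3 = 4571/3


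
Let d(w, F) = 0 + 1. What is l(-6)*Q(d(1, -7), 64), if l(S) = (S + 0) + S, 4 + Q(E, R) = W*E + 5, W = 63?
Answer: -768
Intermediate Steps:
d(w, F) = 1
Q(E, R) = 1 + 63*E (Q(E, R) = -4 + (63*E + 5) = -4 + (5 + 63*E) = 1 + 63*E)
l(S) = 2*S (l(S) = S + S = 2*S)
l(-6)*Q(d(1, -7), 64) = (2*(-6))*(1 + 63*1) = -12*(1 + 63) = -12*64 = -768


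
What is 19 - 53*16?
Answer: -829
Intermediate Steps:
19 - 53*16 = 19 - 848 = -829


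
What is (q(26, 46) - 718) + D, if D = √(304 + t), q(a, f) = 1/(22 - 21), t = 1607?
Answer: -717 + 7*√39 ≈ -673.29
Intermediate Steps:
q(a, f) = 1 (q(a, f) = 1/1 = 1)
D = 7*√39 (D = √(304 + 1607) = √1911 = 7*√39 ≈ 43.715)
(q(26, 46) - 718) + D = (1 - 718) + 7*√39 = -717 + 7*√39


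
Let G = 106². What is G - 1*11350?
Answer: -114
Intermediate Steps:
G = 11236
G - 1*11350 = 11236 - 1*11350 = 11236 - 11350 = -114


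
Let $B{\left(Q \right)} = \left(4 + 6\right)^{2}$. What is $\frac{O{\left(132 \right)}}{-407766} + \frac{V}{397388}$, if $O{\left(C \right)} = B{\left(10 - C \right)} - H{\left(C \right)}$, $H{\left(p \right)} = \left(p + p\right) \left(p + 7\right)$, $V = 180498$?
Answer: $\frac{22035939679}{40510328802} \approx 0.54396$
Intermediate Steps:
$B{\left(Q \right)} = 100$ ($B{\left(Q \right)} = 10^{2} = 100$)
$H{\left(p \right)} = 2 p \left(7 + p\right)$
$O{\left(C \right)} = 100 - 2 C \left(7 + C\right)$
$\frac{O{\left(132 \right)}}{-407766} + \frac{V}{397388} = \frac{100 - 264 \left(7 + 132\right)}{-407766} + \frac{180498}{397388} = \left(100 - 264 \cdot 139\right) \left(- \frac{1}{407766}\right) + 180498 \cdot \frac{1}{397388} = \left(100 - 36696\right) \left(- \frac{1}{407766}\right) + \frac{90249}{198694} = \left(-36596\right) \left(- \frac{1}{407766}\right) + \frac{90249}{198694} = \frac{18298}{203883} + \frac{90249}{198694} = \frac{22035939679}{40510328802}$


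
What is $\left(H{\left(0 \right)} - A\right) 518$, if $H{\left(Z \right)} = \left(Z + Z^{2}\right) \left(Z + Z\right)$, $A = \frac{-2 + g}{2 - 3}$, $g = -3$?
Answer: $-2590$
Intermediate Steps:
$A = 5$ ($A = \frac{-2 - 3}{2 - 3} = - \frac{5}{-1} = \left(-5\right) \left(-1\right) = 5$)
$H{\left(Z \right)} = 2 Z \left(Z + Z^{2}\right)$ ($H{\left(Z \right)} = \left(Z + Z^{2}\right) 2 Z = 2 Z \left(Z + Z^{2}\right)$)
$\left(H{\left(0 \right)} - A\right) 518 = \left(2 \cdot 0^{2} \left(1 + 0\right) - 5\right) 518 = \left(2 \cdot 0 \cdot 1 - 5\right) 518 = \left(0 - 5\right) 518 = \left(-5\right) 518 = -2590$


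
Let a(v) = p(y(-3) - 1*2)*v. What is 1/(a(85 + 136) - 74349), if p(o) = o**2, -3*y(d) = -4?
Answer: -9/668257 ≈ -1.3468e-5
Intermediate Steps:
y(d) = 4/3 (y(d) = -1/3*(-4) = 4/3)
a(v) = 4*v/9 (a(v) = (4/3 - 1*2)**2*v = (4/3 - 2)**2*v = (-2/3)**2*v = 4*v/9)
1/(a(85 + 136) - 74349) = 1/(4*(85 + 136)/9 - 74349) = 1/((4/9)*221 - 74349) = 1/(884/9 - 74349) = 1/(-668257/9) = -9/668257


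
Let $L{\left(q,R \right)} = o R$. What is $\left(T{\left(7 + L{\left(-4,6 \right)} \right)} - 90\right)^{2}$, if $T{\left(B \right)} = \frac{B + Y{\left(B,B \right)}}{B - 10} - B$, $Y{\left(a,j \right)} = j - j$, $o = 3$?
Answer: $\frac{115600}{9} \approx 12844.0$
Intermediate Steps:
$Y{\left(a,j \right)} = 0$
$L{\left(q,R \right)} = 3 R$
$T{\left(B \right)} = - B + \frac{B}{-10 + B}$ ($T{\left(B \right)} = \frac{B + 0}{B - 10} - B = \frac{B}{-10 + B} - B = - B + \frac{B}{-10 + B}$)
$\left(T{\left(7 + L{\left(-4,6 \right)} \right)} - 90\right)^{2} = \left(\frac{\left(7 + 3 \cdot 6\right) \left(11 - \left(7 + 3 \cdot 6\right)\right)}{-10 + \left(7 + 3 \cdot 6\right)} - 90\right)^{2} = \left(\frac{\left(7 + 18\right) \left(11 - \left(7 + 18\right)\right)}{-10 + \left(7 + 18\right)} - 90\right)^{2} = \left(\frac{25 \left(11 - 25\right)}{-10 + 25} - 90\right)^{2} = \left(\frac{25 \left(11 - 25\right)}{15} - 90\right)^{2} = \left(25 \cdot \frac{1}{15} \left(-14\right) - 90\right)^{2} = \left(- \frac{70}{3} - 90\right)^{2} = \left(- \frac{340}{3}\right)^{2} = \frac{115600}{9}$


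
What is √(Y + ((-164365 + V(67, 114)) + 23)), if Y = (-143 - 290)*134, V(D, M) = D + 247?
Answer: 5*I*√8882 ≈ 471.22*I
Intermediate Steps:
V(D, M) = 247 + D
Y = -58022 (Y = -433*134 = -58022)
√(Y + ((-164365 + V(67, 114)) + 23)) = √(-58022 + ((-164365 + (247 + 67)) + 23)) = √(-58022 + ((-164365 + 314) + 23)) = √(-58022 + (-164051 + 23)) = √(-58022 - 164028) = √(-222050) = 5*I*√8882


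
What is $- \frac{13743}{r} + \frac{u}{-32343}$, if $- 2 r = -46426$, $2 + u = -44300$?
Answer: $\frac{583892477}{750778059} \approx 0.77772$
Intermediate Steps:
$u = -44302$ ($u = -2 - 44300 = -44302$)
$r = 23213$ ($r = \left(- \frac{1}{2}\right) \left(-46426\right) = 23213$)
$- \frac{13743}{r} + \frac{u}{-32343} = - \frac{13743}{23213} - \frac{44302}{-32343} = \left(-13743\right) \frac{1}{23213} - - \frac{44302}{32343} = - \frac{13743}{23213} + \frac{44302}{32343} = \frac{583892477}{750778059}$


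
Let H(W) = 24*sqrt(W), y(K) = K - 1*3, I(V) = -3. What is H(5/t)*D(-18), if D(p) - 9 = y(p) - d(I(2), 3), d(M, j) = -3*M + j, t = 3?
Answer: -192*sqrt(15) ≈ -743.61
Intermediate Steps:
d(M, j) = j - 3*M
y(K) = -3 + K (y(K) = K - 3 = -3 + K)
D(p) = -6 + p (D(p) = 9 + ((-3 + p) - (3 - 3*(-3))) = 9 + ((-3 + p) - (3 + 9)) = 9 + ((-3 + p) - 1*12) = 9 + ((-3 + p) - 12) = 9 + (-15 + p) = -6 + p)
H(5/t)*D(-18) = (24*sqrt(5/3))*(-6 - 18) = (24*sqrt(5*(1/3)))*(-24) = (24*sqrt(5/3))*(-24) = (24*(sqrt(15)/3))*(-24) = (8*sqrt(15))*(-24) = -192*sqrt(15)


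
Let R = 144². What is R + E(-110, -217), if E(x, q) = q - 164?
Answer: 20355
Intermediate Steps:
E(x, q) = -164 + q
R = 20736
R + E(-110, -217) = 20736 + (-164 - 217) = 20736 - 381 = 20355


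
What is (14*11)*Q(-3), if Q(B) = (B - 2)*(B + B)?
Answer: 4620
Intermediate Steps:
Q(B) = 2*B*(-2 + B) (Q(B) = (-2 + B)*(2*B) = 2*B*(-2 + B))
(14*11)*Q(-3) = (14*11)*(2*(-3)*(-2 - 3)) = 154*(2*(-3)*(-5)) = 154*30 = 4620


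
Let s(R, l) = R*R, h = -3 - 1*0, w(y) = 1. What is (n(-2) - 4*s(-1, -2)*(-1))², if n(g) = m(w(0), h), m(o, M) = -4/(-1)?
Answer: 64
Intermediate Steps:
h = -3 (h = -3 + 0 = -3)
s(R, l) = R²
m(o, M) = 4 (m(o, M) = -4*(-1) = 4)
n(g) = 4
(n(-2) - 4*s(-1, -2)*(-1))² = (4 - 4*(-1)²*(-1))² = (4 - 4*1*(-1))² = (4 - 4*(-1))² = (4 + 4)² = 8² = 64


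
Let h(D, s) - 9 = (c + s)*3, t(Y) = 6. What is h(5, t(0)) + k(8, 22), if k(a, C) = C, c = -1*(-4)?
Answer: 61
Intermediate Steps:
c = 4
h(D, s) = 21 + 3*s (h(D, s) = 9 + (4 + s)*3 = 9 + (12 + 3*s) = 21 + 3*s)
h(5, t(0)) + k(8, 22) = (21 + 3*6) + 22 = (21 + 18) + 22 = 39 + 22 = 61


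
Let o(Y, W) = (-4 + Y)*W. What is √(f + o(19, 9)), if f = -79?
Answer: 2*√14 ≈ 7.4833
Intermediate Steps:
o(Y, W) = W*(-4 + Y)
√(f + o(19, 9)) = √(-79 + 9*(-4 + 19)) = √(-79 + 9*15) = √(-79 + 135) = √56 = 2*√14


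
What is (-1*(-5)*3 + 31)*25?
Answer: 1150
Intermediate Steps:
(-1*(-5)*3 + 31)*25 = (5*3 + 31)*25 = (15 + 31)*25 = 46*25 = 1150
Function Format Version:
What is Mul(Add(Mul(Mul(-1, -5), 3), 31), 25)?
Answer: 1150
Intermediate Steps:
Mul(Add(Mul(Mul(-1, -5), 3), 31), 25) = Mul(Add(Mul(5, 3), 31), 25) = Mul(Add(15, 31), 25) = Mul(46, 25) = 1150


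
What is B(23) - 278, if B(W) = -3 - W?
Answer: -304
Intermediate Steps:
B(23) - 278 = (-3 - 1*23) - 278 = (-3 - 23) - 278 = -26 - 278 = -304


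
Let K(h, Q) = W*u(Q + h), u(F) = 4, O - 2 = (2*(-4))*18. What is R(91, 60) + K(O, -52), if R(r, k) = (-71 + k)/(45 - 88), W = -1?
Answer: -161/43 ≈ -3.7442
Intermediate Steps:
O = -142 (O = 2 + (2*(-4))*18 = 2 - 8*18 = 2 - 144 = -142)
R(r, k) = 71/43 - k/43 (R(r, k) = (-71 + k)/(-43) = (-71 + k)*(-1/43) = 71/43 - k/43)
K(h, Q) = -4 (K(h, Q) = -1*4 = -4)
R(91, 60) + K(O, -52) = (71/43 - 1/43*60) - 4 = (71/43 - 60/43) - 4 = 11/43 - 4 = -161/43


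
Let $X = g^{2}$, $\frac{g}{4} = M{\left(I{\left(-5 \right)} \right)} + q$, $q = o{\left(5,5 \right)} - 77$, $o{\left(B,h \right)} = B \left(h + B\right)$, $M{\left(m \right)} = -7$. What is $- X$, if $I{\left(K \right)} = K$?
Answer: $-18496$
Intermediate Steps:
$o{\left(B,h \right)} = B \left(B + h\right)$
$q = -27$ ($q = 5 \left(5 + 5\right) - 77 = 5 \cdot 10 - 77 = 50 - 77 = -27$)
$g = -136$ ($g = 4 \left(-7 - 27\right) = 4 \left(-34\right) = -136$)
$X = 18496$ ($X = \left(-136\right)^{2} = 18496$)
$- X = \left(-1\right) 18496 = -18496$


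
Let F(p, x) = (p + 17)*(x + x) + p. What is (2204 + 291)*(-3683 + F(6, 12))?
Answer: -7796875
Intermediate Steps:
F(p, x) = p + 2*x*(17 + p) (F(p, x) = (17 + p)*(2*x) + p = 2*x*(17 + p) + p = p + 2*x*(17 + p))
(2204 + 291)*(-3683 + F(6, 12)) = (2204 + 291)*(-3683 + (6 + 34*12 + 2*6*12)) = 2495*(-3683 + (6 + 408 + 144)) = 2495*(-3683 + 558) = 2495*(-3125) = -7796875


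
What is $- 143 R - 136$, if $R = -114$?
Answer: $16166$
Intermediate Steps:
$- 143 R - 136 = \left(-143\right) \left(-114\right) - 136 = 16302 - 136 = 16166$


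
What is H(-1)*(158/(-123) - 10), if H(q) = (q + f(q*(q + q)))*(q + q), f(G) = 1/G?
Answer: -1388/123 ≈ -11.285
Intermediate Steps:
H(q) = 2*q*(q + 1/(2*q**2)) (H(q) = (q + 1/(q*(q + q)))*(q + q) = (q + 1/(q*(2*q)))*(2*q) = (q + 1/(2*q**2))*(2*q) = 2*q*(q + 1/(2*q**2)))
H(-1)*(158/(-123) - 10) = ((1 + 2*(-1)**3)/(-1))*(158/(-123) - 10) = (-(1 + 2*(-1)))*(158*(-1/123) - 10) = (-(1 - 2))*(-158/123 - 10) = -1*(-1)*(-1388/123) = 1*(-1388/123) = -1388/123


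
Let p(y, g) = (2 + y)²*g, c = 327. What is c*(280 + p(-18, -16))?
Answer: -1247832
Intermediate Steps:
p(y, g) = g*(2 + y)²
c*(280 + p(-18, -16)) = 327*(280 - 16*(2 - 18)²) = 327*(280 - 16*(-16)²) = 327*(280 - 16*256) = 327*(280 - 4096) = 327*(-3816) = -1247832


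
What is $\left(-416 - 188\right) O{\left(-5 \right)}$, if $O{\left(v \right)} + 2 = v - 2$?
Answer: $5436$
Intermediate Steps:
$O{\left(v \right)} = -4 + v$ ($O{\left(v \right)} = -2 + \left(v - 2\right) = -2 + \left(-2 + v\right) = -4 + v$)
$\left(-416 - 188\right) O{\left(-5 \right)} = \left(-416 - 188\right) \left(-4 - 5\right) = \left(-604\right) \left(-9\right) = 5436$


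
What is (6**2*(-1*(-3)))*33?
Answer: 3564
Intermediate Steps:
(6**2*(-1*(-3)))*33 = (36*3)*33 = 108*33 = 3564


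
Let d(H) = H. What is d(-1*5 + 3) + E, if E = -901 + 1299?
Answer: 396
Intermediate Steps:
E = 398
d(-1*5 + 3) + E = (-1*5 + 3) + 398 = (-5 + 3) + 398 = -2 + 398 = 396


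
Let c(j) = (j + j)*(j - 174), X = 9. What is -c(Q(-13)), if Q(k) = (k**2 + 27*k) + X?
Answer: -120062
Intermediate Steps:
Q(k) = 9 + k**2 + 27*k (Q(k) = (k**2 + 27*k) + 9 = 9 + k**2 + 27*k)
c(j) = 2*j*(-174 + j) (c(j) = (2*j)*(-174 + j) = 2*j*(-174 + j))
-c(Q(-13)) = -2*(9 + (-13)**2 + 27*(-13))*(-174 + (9 + (-13)**2 + 27*(-13))) = -2*(9 + 169 - 351)*(-174 + (9 + 169 - 351)) = -2*(-173)*(-174 - 173) = -2*(-173)*(-347) = -1*120062 = -120062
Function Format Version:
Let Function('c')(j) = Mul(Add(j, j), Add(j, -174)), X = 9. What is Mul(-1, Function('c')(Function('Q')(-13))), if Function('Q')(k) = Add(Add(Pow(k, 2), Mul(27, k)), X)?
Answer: -120062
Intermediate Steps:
Function('Q')(k) = Add(9, Pow(k, 2), Mul(27, k)) (Function('Q')(k) = Add(Add(Pow(k, 2), Mul(27, k)), 9) = Add(9, Pow(k, 2), Mul(27, k)))
Function('c')(j) = Mul(2, j, Add(-174, j)) (Function('c')(j) = Mul(Mul(2, j), Add(-174, j)) = Mul(2, j, Add(-174, j)))
Mul(-1, Function('c')(Function('Q')(-13))) = Mul(-1, Mul(2, Add(9, Pow(-13, 2), Mul(27, -13)), Add(-174, Add(9, Pow(-13, 2), Mul(27, -13))))) = Mul(-1, Mul(2, Add(9, 169, -351), Add(-174, Add(9, 169, -351)))) = Mul(-1, Mul(2, -173, Add(-174, -173))) = Mul(-1, Mul(2, -173, -347)) = Mul(-1, 120062) = -120062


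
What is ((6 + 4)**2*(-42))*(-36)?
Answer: 151200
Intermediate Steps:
((6 + 4)**2*(-42))*(-36) = (10**2*(-42))*(-36) = (100*(-42))*(-36) = -4200*(-36) = 151200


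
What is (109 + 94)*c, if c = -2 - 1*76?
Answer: -15834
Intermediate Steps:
c = -78 (c = -2 - 76 = -78)
(109 + 94)*c = (109 + 94)*(-78) = 203*(-78) = -15834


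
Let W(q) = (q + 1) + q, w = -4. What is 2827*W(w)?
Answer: -19789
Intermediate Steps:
W(q) = 1 + 2*q (W(q) = (1 + q) + q = 1 + 2*q)
2827*W(w) = 2827*(1 + 2*(-4)) = 2827*(1 - 8) = 2827*(-7) = -19789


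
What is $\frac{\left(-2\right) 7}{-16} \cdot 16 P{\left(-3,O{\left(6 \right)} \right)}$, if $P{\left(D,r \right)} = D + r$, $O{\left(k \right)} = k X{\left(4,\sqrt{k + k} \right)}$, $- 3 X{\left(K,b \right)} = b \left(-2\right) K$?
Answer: $-42 + 448 \sqrt{3} \approx 733.96$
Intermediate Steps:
$X{\left(K,b \right)} = \frac{2 K b}{3}$ ($X{\left(K,b \right)} = - \frac{b \left(-2\right) K}{3} = - \frac{- 2 b K}{3} = - \frac{\left(-2\right) K b}{3} = \frac{2 K b}{3}$)
$O{\left(k \right)} = \frac{8 \sqrt{2} k^{\frac{3}{2}}}{3}$ ($O{\left(k \right)} = k \frac{2}{3} \cdot 4 \sqrt{k + k} = k \frac{2}{3} \cdot 4 \sqrt{2 k} = k \frac{2}{3} \cdot 4 \sqrt{2} \sqrt{k} = k \frac{8 \sqrt{2} \sqrt{k}}{3} = \frac{8 \sqrt{2} k^{\frac{3}{2}}}{3}$)
$\frac{\left(-2\right) 7}{-16} \cdot 16 P{\left(-3,O{\left(6 \right)} \right)} = \frac{\left(-2\right) 7}{-16} \cdot 16 \left(-3 + \frac{8 \sqrt{2} \cdot 6^{\frac{3}{2}}}{3}\right) = \left(-14\right) \left(- \frac{1}{16}\right) 16 \left(-3 + \frac{8 \sqrt{2} \cdot 6 \sqrt{6}}{3}\right) = \frac{7}{8} \cdot 16 \left(-3 + 32 \sqrt{3}\right) = 14 \left(-3 + 32 \sqrt{3}\right) = -42 + 448 \sqrt{3}$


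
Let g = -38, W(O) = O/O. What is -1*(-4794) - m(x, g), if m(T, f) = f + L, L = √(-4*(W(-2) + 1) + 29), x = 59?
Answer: 4832 - √21 ≈ 4827.4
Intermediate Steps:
W(O) = 1
L = √21 (L = √(-4*(1 + 1) + 29) = √(-4*2 + 29) = √(-8 + 29) = √21 ≈ 4.5826)
m(T, f) = f + √21
-1*(-4794) - m(x, g) = -1*(-4794) - (-38 + √21) = 4794 + (38 - √21) = 4832 - √21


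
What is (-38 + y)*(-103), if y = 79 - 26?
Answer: -1545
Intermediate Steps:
y = 53
(-38 + y)*(-103) = (-38 + 53)*(-103) = 15*(-103) = -1545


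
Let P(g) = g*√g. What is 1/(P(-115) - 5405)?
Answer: I/(115*(√115 - 47*I)) ≈ -0.00017586 + 4.0125e-5*I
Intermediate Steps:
P(g) = g^(3/2)
1/(P(-115) - 5405) = 1/((-115)^(3/2) - 5405) = 1/(-115*I*√115 - 5405) = 1/(-5405 - 115*I*√115)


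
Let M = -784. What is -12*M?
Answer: 9408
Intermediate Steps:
-12*M = -12*(-784) = 9408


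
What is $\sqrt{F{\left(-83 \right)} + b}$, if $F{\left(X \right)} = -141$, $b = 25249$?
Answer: $2 \sqrt{6277} \approx 158.46$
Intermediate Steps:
$\sqrt{F{\left(-83 \right)} + b} = \sqrt{-141 + 25249} = \sqrt{25108} = 2 \sqrt{6277}$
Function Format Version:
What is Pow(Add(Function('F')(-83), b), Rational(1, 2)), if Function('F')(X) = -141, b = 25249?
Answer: Mul(2, Pow(6277, Rational(1, 2))) ≈ 158.46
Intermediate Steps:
Pow(Add(Function('F')(-83), b), Rational(1, 2)) = Pow(Add(-141, 25249), Rational(1, 2)) = Pow(25108, Rational(1, 2)) = Mul(2, Pow(6277, Rational(1, 2)))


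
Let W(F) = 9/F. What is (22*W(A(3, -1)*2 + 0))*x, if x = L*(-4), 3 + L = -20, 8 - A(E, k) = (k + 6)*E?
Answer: -9108/7 ≈ -1301.1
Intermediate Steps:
A(E, k) = 8 - E*(6 + k) (A(E, k) = 8 - (k + 6)*E = 8 - (6 + k)*E = 8 - E*(6 + k))
L = -23 (L = -3 - 20 = -23)
x = 92 (x = -23*(-4) = 92)
(22*W(A(3, -1)*2 + 0))*x = (22*(9/((8 - 6*3 - 1*3*(-1))*2 + 0)))*92 = (22*(9/((8 - 18 + 3)*2 + 0)))*92 = (22*(9/(-7*2 + 0)))*92 = (22*(9/(-14 + 0)))*92 = (22*(9/(-14)))*92 = (22*(9*(-1/14)))*92 = (22*(-9/14))*92 = -99/7*92 = -9108/7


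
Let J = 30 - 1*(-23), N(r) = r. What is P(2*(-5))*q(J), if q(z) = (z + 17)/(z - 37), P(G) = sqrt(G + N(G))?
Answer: 35*I*sqrt(5)/4 ≈ 19.566*I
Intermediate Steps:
P(G) = sqrt(2)*sqrt(G) (P(G) = sqrt(G + G) = sqrt(2*G) = sqrt(2)*sqrt(G))
J = 53 (J = 30 + 23 = 53)
q(z) = (17 + z)/(-37 + z)
P(2*(-5))*q(J) = (sqrt(2)*sqrt(2*(-5)))*((17 + 53)/(-37 + 53)) = (sqrt(2)*sqrt(-10))*(70/16) = (sqrt(2)*(I*sqrt(10)))*((1/16)*70) = (2*I*sqrt(5))*(35/8) = 35*I*sqrt(5)/4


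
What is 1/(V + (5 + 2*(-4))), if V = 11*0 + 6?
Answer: ⅓ ≈ 0.33333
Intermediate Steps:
V = 6 (V = 0 + 6 = 6)
1/(V + (5 + 2*(-4))) = 1/(6 + (5 + 2*(-4))) = 1/(6 + (5 - 8)) = 1/(6 - 3) = 1/3 = ⅓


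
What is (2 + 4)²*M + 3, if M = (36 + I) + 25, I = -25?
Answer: 1299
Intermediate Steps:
M = 36 (M = (36 - 25) + 25 = 11 + 25 = 36)
(2 + 4)²*M + 3 = (2 + 4)²*36 + 3 = 6²*36 + 3 = 36*36 + 3 = 1296 + 3 = 1299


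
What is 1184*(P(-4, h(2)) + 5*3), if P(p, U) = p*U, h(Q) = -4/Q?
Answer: 27232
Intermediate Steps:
P(p, U) = U*p
1184*(P(-4, h(2)) + 5*3) = 1184*(-4/2*(-4) + 5*3) = 1184*(-4*1/2*(-4) + 15) = 1184*(-2*(-4) + 15) = 1184*(8 + 15) = 1184*23 = 27232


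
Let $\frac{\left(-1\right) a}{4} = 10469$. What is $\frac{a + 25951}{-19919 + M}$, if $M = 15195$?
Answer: $\frac{15925}{4724} \approx 3.3711$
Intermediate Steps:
$a = -41876$ ($a = \left(-4\right) 10469 = -41876$)
$\frac{a + 25951}{-19919 + M} = \frac{-41876 + 25951}{-19919 + 15195} = - \frac{15925}{-4724} = \left(-15925\right) \left(- \frac{1}{4724}\right) = \frac{15925}{4724}$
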